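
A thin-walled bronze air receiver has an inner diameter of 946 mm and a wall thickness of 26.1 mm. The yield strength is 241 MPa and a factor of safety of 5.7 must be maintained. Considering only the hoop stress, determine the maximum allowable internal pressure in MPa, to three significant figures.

p_allow = 2.33 MPa

σ_allow = 241/5.7 = 42.28 MPa.
σ_h = pD/(2t) → p_allow = 2σ_allow t/D = 2×42.28×26.1/946 = 2.333 MPa.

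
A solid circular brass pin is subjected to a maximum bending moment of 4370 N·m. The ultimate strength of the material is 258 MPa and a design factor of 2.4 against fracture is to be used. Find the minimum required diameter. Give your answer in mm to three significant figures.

d = 74.5 mm

σ_allow = 258/2.4 = 107.5 MPa.
For a solid circular section σ = 32M/(πd³), so d³ = 32M/(π σ_allow) = 32×4370000/(π×107.5) = 414100 mm³.
d = 74.53 mm.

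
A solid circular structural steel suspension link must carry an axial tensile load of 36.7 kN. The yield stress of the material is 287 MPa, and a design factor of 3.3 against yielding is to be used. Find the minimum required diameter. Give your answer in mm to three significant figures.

Allowable stress σ_allow = 287/3.3 = 86.97 MPa.
Required area A = F/σ_allow = 36700/86.97 = 422.0 mm².
A = πd²/4 → d = √(4A/π) = 23.18 mm.

d = 23.2 mm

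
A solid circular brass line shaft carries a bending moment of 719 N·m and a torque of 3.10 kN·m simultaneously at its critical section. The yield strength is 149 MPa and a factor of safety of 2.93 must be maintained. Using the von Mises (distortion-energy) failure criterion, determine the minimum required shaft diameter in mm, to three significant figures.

σ_allow = σ_y/n = 149/2.93 = 50.85 MPa.
For a solid shaft σ_b = 32M/(πd³) and τ = 16T/(πd³), so the von Mises stress is σ' = (16/πd³)·√(4M²+3T²).
√(4M²+3T²) = √(4×(719000)² + 3×(3.100×10^6)²) = 5.559×10^6 N·mm.
d³ = 16×5.559×10^6/(π×50.85) = 556700 mm³.
d = 82.26 mm.

d = 82.3 mm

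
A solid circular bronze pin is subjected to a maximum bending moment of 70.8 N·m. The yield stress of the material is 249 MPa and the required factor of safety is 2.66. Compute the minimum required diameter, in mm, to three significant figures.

σ_allow = 249/2.66 = 93.61 MPa.
For a solid circular section σ = 32M/(πd³), so d³ = 32M/(π σ_allow) = 32×70800/(π×93.61) = 7704 mm³.
d = 19.75 mm.

d = 19.8 mm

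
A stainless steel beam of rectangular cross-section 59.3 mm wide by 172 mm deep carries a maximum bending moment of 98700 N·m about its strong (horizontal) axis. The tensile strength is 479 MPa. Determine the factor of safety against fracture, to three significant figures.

Section modulus S = bh²/6 = 59.3×172²/6 = 292400 mm³.
σ = M/S = 9.8700×10^7/292400 = 337.6 MPa.
n = 479/337.6 = 1.419.

n = 1.42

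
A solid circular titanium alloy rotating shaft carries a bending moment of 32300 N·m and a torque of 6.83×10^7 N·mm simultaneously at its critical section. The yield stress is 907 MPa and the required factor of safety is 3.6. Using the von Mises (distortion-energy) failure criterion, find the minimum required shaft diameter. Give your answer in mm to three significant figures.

σ_allow = σ_y/n = 907/3.6 = 251.9 MPa.
For a solid shaft σ_b = 32M/(πd³) and τ = 16T/(πd³), so the von Mises stress is σ' = (16/πd³)·√(4M²+3T²).
√(4M²+3T²) = √(4×(3.230×10^7)² + 3×(6.830×10^7)²) = 1.348×10^8 N·mm.
d³ = 16×1.348×10^8/(π×251.9) = 2.725×10^6 mm³.
d = 139.7 mm.

d = 140 mm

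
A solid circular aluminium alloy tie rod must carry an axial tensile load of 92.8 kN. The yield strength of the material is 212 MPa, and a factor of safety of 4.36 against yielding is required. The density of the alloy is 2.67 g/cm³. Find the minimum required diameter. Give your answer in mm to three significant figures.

Allowable stress σ_allow = 212/4.36 = 48.62 MPa.
Required area A = F/σ_allow = 92800/48.62 = 1909 mm².
A = πd²/4 → d = √(4A/π) = 49.30 mm.

d = 49.3 mm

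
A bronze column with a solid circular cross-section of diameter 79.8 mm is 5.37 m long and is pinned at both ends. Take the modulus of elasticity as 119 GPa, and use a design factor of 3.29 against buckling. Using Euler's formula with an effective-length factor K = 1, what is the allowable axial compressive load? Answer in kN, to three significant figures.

I = πd⁴/64 = π×79.8⁴/64 = 1.991×10^6 mm⁴.
Effective length L_e = KL = 1×5.37 m = 5370 mm.
Euler critical load P_cr = π²EI/L_e² = π²×119000×1.991×10^6/5370² = 81070 N.
P_allow = P_cr/n = 81070/3.29 = 24640 N.

P_allow = 24.6 kN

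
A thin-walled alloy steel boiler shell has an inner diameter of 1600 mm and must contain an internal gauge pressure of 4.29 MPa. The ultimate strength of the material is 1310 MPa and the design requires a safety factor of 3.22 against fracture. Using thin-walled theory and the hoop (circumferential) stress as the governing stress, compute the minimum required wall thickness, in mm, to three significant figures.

t = 8.44 mm

σ_allow = 1310/3.22 = 406.8 MPa.
Hoop stress σ_h = pD/(2t), so t = pD/(2σ_allow) = 4.29×1600/(2×406.8) = 8.436 mm.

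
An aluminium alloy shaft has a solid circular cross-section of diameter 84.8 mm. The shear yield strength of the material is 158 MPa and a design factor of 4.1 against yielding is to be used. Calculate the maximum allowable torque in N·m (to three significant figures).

T_allow = 4610 N·m

τ_allow = 158/4.1 = 38.54 MPa.
For a solid shaft T_allow = τ_allow·πd³/16; πd³/16 = π×84.8³/16 = 119700 mm³.
T_allow = 38.54×119700 = 4.614×10^6 N·mm = 4614 N·m.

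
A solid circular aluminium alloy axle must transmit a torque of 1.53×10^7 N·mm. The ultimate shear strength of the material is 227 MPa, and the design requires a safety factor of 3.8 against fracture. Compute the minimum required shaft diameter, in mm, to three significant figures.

Allowable shear stress τ_allow = 227/3.8 = 59.74 MPa.
For a solid shaft τ = 16T/(πd³), so d³ = 16T/(π τ_allow) = 16×1.5300×10^7/(π×59.74) = 1.304×10^6 mm³.
d = (1.304×10^6)^(1/3) = 109.3 mm.

d = 109 mm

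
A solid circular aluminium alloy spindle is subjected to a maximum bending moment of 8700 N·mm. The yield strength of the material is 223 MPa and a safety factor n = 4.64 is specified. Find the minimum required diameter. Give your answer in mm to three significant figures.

d = 12.3 mm

σ_allow = 223/4.64 = 48.06 MPa.
For a solid circular section σ = 32M/(πd³), so d³ = 32M/(π σ_allow) = 32×8700.0/(π×48.06) = 1844 mm³.
d = 12.26 mm.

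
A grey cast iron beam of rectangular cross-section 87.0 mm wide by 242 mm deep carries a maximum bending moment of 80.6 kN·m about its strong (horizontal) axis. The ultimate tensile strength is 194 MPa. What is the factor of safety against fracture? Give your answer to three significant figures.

Section modulus S = bh²/6 = 87.0×242²/6 = 849200 mm³.
σ = M/S = 8.0600×10^7/849200 = 94.92 MPa.
n = 194/94.92 = 2.044.

n = 2.04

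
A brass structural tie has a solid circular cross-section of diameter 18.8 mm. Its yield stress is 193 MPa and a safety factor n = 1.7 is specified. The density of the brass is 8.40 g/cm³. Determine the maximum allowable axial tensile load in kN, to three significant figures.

σ_allow = 193/1.7 = 113.5 MPa.
A = πd²/4 = π×18.8²/4 = 277.6 mm².
F_allow = σ_allow × A = 113.5×277.6 = 31510 N.

F_allow = 31.5 kN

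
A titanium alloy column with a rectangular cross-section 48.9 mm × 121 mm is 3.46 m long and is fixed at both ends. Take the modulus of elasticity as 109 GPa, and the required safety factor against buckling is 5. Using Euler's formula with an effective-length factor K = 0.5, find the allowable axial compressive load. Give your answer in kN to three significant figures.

Buckling occurs about the weak axis: I_min = h·b³/12 = 121×48.9³/12 = 1.179×10^6 mm⁴ (b = 48.9 mm is the smaller dimension).
Effective length L_e = KL = 0.5×3.46 m = 1730 mm.
Euler critical load P_cr = π²EI/L_e² = π²×109000×1.179×10^6/1730² = 423800 N.
P_allow = P_cr/n = 423800/5 = 84760 N.

P_allow = 84.8 kN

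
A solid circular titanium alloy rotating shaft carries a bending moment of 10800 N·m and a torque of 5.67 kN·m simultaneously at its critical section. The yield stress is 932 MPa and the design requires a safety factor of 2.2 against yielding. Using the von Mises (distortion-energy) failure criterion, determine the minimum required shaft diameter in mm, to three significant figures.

σ_allow = σ_y/n = 932/2.2 = 423.6 MPa.
For a solid shaft σ_b = 32M/(πd³) and τ = 16T/(πd³), so the von Mises stress is σ' = (16/πd³)·√(4M²+3T²).
√(4M²+3T²) = √(4×(1.080×10^7)² + 3×(5.670×10^6)²) = 2.373×10^7 N·mm.
d³ = 16×2.373×10^7/(π×423.6) = 285300 mm³.
d = 65.83 mm.

d = 65.8 mm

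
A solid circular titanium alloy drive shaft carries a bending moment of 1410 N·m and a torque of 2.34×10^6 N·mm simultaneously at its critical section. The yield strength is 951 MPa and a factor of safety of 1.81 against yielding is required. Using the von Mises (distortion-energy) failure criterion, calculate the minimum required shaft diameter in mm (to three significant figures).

σ_allow = σ_y/n = 951/1.81 = 525.4 MPa.
For a solid shaft σ_b = 32M/(πd³) and τ = 16T/(πd³), so the von Mises stress is σ' = (16/πd³)·√(4M²+3T²).
√(4M²+3T²) = √(4×(1.410×10^6)² + 3×(2.340×10^6)²) = 4.938×10^6 N·mm.
d³ = 16×4.938×10^6/(π×525.4) = 47860 mm³.
d = 36.31 mm.

d = 36.3 mm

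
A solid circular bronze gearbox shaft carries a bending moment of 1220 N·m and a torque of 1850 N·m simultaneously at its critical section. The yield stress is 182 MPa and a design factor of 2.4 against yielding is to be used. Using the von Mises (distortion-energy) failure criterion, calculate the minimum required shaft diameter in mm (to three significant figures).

d = 64.7 mm

σ_allow = σ_y/n = 182/2.4 = 75.83 MPa.
For a solid shaft σ_b = 32M/(πd³) and τ = 16T/(πd³), so the von Mises stress is σ' = (16/πd³)·√(4M²+3T²).
√(4M²+3T²) = √(4×(1.220×10^6)² + 3×(1.850×10^6)²) = 4.028×10^6 N·mm.
d³ = 16×4.028×10^6/(π×75.83) = 270500 mm³.
d = 64.67 mm.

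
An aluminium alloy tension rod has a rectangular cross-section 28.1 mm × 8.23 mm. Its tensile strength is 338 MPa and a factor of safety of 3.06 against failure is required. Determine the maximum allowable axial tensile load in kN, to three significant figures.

σ_allow = 338/3.06 = 110.5 MPa.
A = 28.1×8.23 = 231.3 mm².
F_allow = σ_allow × A = 110.5×231.3 = 25540 N.

F_allow = 25.5 kN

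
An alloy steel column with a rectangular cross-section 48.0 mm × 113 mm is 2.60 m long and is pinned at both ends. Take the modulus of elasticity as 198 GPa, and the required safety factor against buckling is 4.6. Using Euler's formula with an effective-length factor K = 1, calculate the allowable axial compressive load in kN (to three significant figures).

Buckling occurs about the weak axis: I_min = h·b³/12 = 113×48.0³/12 = 1.041×10^6 mm⁴ (b = 48.0 mm is the smaller dimension).
Effective length L_e = KL = 1×2.60 m = 2600 mm.
Euler critical load P_cr = π²EI/L_e² = π²×198000×1.041×10^6/2600² = 301100 N.
P_allow = P_cr/n = 301100/4.6 = 65450 N.

P_allow = 65.4 kN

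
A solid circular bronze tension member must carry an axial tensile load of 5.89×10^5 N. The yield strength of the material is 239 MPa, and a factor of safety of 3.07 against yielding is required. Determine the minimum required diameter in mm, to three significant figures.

d = 98.1 mm

Allowable stress σ_allow = 239/3.07 = 77.85 MPa.
Required area A = F/σ_allow = 589000/77.85 = 7566 mm².
A = πd²/4 → d = √(4A/π) = 98.15 mm.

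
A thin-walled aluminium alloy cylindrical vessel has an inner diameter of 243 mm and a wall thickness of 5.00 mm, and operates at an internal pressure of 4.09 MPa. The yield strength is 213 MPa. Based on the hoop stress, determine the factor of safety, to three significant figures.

σ_h = pD/(2t) = 4.09×243/(2×5.00) = 99.39 MPa.
n = 213/99.39 = 2.143.

n = 2.14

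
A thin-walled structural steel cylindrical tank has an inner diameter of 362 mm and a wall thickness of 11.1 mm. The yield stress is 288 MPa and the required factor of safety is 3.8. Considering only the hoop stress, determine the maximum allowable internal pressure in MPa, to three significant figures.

p_allow = 4.65 MPa

σ_allow = 288/3.8 = 75.79 MPa.
σ_h = pD/(2t) → p_allow = 2σ_allow t/D = 2×75.79×11.1/362 = 4.648 MPa.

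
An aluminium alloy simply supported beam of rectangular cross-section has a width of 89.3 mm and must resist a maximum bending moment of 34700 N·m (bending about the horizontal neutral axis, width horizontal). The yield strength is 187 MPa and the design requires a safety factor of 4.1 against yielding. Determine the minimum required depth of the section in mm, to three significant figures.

h = 226 mm

σ_allow = 187/4.1 = 45.61 MPa.
For a rectangular section σ = 6M/(bh²), so h² = 6M/(b σ_allow) = 6×3.4700×10^7/(89.3×45.61) = 51120 mm².
h = 226.1 mm.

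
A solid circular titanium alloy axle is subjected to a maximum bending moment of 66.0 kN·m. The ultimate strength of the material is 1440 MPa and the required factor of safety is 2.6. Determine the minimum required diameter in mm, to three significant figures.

d = 107 mm

σ_allow = 1440/2.6 = 553.8 MPa.
For a solid circular section σ = 32M/(πd³), so d³ = 32M/(π σ_allow) = 32×6.6000×10^7/(π×553.8) = 1.214×10^6 mm³.
d = 106.7 mm.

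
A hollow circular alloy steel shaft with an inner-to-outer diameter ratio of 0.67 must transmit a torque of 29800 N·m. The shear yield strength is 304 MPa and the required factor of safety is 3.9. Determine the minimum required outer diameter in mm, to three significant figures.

d_o = 135 mm

τ_allow = 304/3.9 = 77.95 MPa.
For a hollow shaft τ = 16T/[πd_o³(1−k⁴)] with k = 0.67, so 1−k⁴ = 0.7985.
d_o³ = 16T/[π τ_allow (1−k⁴)] = 16×2.9800×10^7/(π×77.95×0.7985) = 2.438×10^6 mm³.
d_o = 134.6 mm.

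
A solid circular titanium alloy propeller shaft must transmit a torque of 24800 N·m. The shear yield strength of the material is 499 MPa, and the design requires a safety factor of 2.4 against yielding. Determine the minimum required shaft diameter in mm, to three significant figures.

d = 84.7 mm

Allowable shear stress τ_allow = 499/2.4 = 207.9 MPa.
For a solid shaft τ = 16T/(πd³), so d³ = 16T/(π τ_allow) = 16×2.4800×10^7/(π×207.9) = 607500 mm³.
d = (607500)^(1/3) = 84.69 mm.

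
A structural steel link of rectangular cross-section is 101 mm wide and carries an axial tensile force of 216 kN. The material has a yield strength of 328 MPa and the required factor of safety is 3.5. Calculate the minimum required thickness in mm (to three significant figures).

σ_allow = 328/3.5 = 93.71 MPa.
Required area A = F/σ_allow = 216000/93.71 = 2305 mm².
t = A/w = 2305/101 = 22.82 mm.

t = 22.8 mm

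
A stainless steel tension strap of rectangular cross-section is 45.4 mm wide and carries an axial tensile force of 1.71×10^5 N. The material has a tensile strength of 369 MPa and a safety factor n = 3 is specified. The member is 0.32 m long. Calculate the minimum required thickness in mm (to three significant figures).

σ_allow = 369/3 = 123.0 MPa.
Required area A = F/σ_allow = 171000/123.0 = 1390 mm².
t = A/w = 1390/45.4 = 30.62 mm.

t = 30.6 mm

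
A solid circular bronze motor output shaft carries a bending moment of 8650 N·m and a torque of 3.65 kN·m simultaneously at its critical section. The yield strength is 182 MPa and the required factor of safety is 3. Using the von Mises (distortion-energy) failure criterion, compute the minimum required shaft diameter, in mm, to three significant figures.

σ_allow = σ_y/n = 182/3 = 60.67 MPa.
For a solid shaft σ_b = 32M/(πd³) and τ = 16T/(πd³), so the von Mises stress is σ' = (16/πd³)·√(4M²+3T²).
√(4M²+3T²) = √(4×(8.650×10^6)² + 3×(3.650×10^6)²) = 1.842×10^7 N·mm.
d³ = 16×1.842×10^7/(π×60.67) = 1.546×10^6 mm³.
d = 115.6 mm.

d = 116 mm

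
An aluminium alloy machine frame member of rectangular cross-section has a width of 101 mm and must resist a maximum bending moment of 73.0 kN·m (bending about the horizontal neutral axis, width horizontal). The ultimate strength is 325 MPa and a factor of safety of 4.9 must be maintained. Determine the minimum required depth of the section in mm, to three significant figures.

σ_allow = 325/4.9 = 66.33 MPa.
For a rectangular section σ = 6M/(bh²), so h² = 6M/(b σ_allow) = 6×7.3000×10^7/(101×66.33) = 65380 mm².
h = 255.7 mm.

h = 256 mm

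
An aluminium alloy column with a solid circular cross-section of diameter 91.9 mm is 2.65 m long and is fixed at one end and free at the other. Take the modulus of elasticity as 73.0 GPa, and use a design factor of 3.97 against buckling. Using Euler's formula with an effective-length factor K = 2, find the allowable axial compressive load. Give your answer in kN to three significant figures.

I = πd⁴/64 = π×91.9⁴/64 = 3.501×10^6 mm⁴.
Effective length L_e = KL = 2×2.65 m = 5300 mm.
Euler critical load P_cr = π²EI/L_e² = π²×73000×3.501×10^6/5300² = 89810 N.
P_allow = P_cr/n = 89810/3.97 = 22620 N.

P_allow = 22.6 kN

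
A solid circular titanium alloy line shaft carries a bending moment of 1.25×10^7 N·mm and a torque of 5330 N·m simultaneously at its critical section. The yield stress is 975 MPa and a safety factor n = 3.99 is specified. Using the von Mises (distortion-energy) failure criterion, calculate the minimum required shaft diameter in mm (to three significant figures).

d = 82.2 mm

σ_allow = σ_y/n = 975/3.99 = 244.4 MPa.
For a solid shaft σ_b = 32M/(πd³) and τ = 16T/(πd³), so the von Mises stress is σ' = (16/πd³)·√(4M²+3T²).
√(4M²+3T²) = √(4×(1.250×10^7)² + 3×(5.330×10^6)²) = 2.665×10^7 N·mm.
d³ = 16×2.665×10^7/(π×244.4) = 555400 mm³.
d = 82.20 mm.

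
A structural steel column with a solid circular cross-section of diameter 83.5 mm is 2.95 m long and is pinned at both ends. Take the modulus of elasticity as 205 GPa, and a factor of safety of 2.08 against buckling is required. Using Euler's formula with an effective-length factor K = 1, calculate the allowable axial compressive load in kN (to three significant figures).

I = πd⁴/64 = π×83.5⁴/64 = 2.386×10^6 mm⁴.
Effective length L_e = KL = 1×2.95 m = 2950 mm.
Euler critical load P_cr = π²EI/L_e² = π²×205000×2.386×10^6/2950² = 554800 N.
P_allow = P_cr/n = 554800/2.08 = 266700 N.

P_allow = 267 kN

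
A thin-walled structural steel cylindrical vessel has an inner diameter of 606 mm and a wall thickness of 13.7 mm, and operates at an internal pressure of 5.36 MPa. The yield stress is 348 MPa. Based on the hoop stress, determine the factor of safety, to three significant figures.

σ_h = pD/(2t) = 5.36×606/(2×13.7) = 118.5 MPa.
n = 348/118.5 = 2.936.

n = 2.94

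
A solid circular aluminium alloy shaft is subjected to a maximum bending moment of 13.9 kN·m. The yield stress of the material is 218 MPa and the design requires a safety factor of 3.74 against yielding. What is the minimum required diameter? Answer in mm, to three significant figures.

σ_allow = 218/3.74 = 58.29 MPa.
For a solid circular section σ = 32M/(πd³), so d³ = 32M/(π σ_allow) = 32×1.3900×10^7/(π×58.29) = 2.429×10^6 mm³.
d = 134.4 mm.

d = 134 mm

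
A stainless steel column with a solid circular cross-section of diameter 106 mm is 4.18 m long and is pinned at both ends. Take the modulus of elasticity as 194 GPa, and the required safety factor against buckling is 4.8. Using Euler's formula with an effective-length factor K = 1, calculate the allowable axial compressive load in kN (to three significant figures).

P_allow = 141 kN

I = πd⁴/64 = π×106⁴/64 = 6.197×10^6 mm⁴.
Effective length L_e = KL = 1×4.18 m = 4180 mm.
Euler critical load P_cr = π²EI/L_e² = π²×194000×6.197×10^6/4180² = 679100 N.
P_allow = P_cr/n = 679100/4.8 = 141500 N.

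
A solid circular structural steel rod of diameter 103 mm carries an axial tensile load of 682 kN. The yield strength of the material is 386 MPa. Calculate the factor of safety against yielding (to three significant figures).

n = 4.72

A = πd²/4 = 8332 mm².
σ = F/A = 682000/8332 = 81.85 MPa.
n = 386/81.85 = 4.716.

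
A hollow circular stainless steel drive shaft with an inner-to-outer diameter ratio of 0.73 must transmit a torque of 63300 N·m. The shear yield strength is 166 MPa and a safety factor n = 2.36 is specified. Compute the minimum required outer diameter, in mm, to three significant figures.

d_o = 186 mm

τ_allow = 166/2.36 = 70.34 MPa.
For a hollow shaft τ = 16T/[πd_o³(1−k⁴)] with k = 0.73, so 1−k⁴ = 0.7160.
d_o³ = 16T/[π τ_allow (1−k⁴)] = 16×6.3300×10^7/(π×70.34×0.7160) = 6.401×10^6 mm³.
d_o = 185.7 mm.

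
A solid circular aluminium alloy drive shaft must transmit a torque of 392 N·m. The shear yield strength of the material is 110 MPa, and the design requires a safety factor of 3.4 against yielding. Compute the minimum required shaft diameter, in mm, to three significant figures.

Allowable shear stress τ_allow = 110/3.4 = 32.35 MPa.
For a solid shaft τ = 16T/(πd³), so d³ = 16T/(π τ_allow) = 16×392000/(π×32.35) = 61710 mm³.
d = (61710)^(1/3) = 39.52 mm.

d = 39.5 mm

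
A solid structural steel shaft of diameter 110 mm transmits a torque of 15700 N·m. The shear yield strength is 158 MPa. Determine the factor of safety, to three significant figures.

n = 2.63

τ = 16T/(πd³) = 16×1.5700×10^7/(π×110³) = 60.07 MPa.
n = τ_limit/τ = 158/60.07 = 2.630.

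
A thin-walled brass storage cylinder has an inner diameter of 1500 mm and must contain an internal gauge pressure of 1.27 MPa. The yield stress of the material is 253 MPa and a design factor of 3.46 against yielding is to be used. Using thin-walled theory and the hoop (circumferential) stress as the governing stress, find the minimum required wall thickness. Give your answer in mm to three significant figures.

t = 13.0 mm

σ_allow = 253/3.46 = 73.12 MPa.
Hoop stress σ_h = pD/(2t), so t = pD/(2σ_allow) = 1.27×1500/(2×73.12) = 13.03 mm.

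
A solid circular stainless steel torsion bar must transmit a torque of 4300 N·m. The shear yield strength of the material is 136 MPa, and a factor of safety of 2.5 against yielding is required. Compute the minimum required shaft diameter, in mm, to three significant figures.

d = 73.8 mm

Allowable shear stress τ_allow = 136/2.5 = 54.40 MPa.
For a solid shaft τ = 16T/(πd³), so d³ = 16T/(π τ_allow) = 16×4300000/(π×54.40) = 402600 mm³.
d = (402600)^(1/3) = 73.84 mm.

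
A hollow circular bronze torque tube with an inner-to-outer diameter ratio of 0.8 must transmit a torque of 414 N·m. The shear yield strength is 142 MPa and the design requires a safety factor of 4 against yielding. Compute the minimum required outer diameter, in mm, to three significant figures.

τ_allow = 142/4 = 35.50 MPa.
For a hollow shaft τ = 16T/[πd_o³(1−k⁴)] with k = 0.8, so 1−k⁴ = 0.5904.
d_o³ = 16T/[π τ_allow (1−k⁴)] = 16×414000/(π×35.50×0.5904) = 100600 mm³.
d_o = 46.51 mm.

d_o = 46.5 mm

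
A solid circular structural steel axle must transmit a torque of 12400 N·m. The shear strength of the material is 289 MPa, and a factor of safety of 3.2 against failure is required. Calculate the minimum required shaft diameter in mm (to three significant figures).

d = 88.8 mm

Allowable shear stress τ_allow = 289/3.2 = 90.31 MPa.
For a solid shaft τ = 16T/(πd³), so d³ = 16T/(π τ_allow) = 16×1.2400×10^7/(π×90.31) = 699300 mm³.
d = (699300)^(1/3) = 88.76 mm.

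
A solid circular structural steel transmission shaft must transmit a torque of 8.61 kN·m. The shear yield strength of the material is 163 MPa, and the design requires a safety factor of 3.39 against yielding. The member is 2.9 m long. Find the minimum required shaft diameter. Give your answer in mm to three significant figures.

d = 97.0 mm

Allowable shear stress τ_allow = 163/3.39 = 48.08 MPa.
For a solid shaft τ = 16T/(πd³), so d³ = 16T/(π τ_allow) = 16×8610000/(π×48.08) = 912000 mm³.
d = (912000)^(1/3) = 96.98 mm.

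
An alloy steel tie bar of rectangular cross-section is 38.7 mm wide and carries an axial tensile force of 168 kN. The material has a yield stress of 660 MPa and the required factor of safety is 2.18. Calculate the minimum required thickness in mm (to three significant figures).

t = 14.3 mm

σ_allow = 660/2.18 = 302.8 MPa.
Required area A = F/σ_allow = 168000/302.8 = 554.9 mm².
t = A/w = 554.9/38.7 = 14.34 mm.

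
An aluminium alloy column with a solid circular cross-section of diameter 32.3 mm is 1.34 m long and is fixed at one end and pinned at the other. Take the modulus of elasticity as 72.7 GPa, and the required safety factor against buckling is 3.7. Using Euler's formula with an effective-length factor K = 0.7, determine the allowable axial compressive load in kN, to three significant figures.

I = πd⁴/64 = π×32.3⁴/64 = 53430 mm⁴.
Effective length L_e = KL = 0.7×1.34 m = 938.0 mm.
Euler critical load P_cr = π²EI/L_e² = π²×72700×53430/938.0² = 43570 N.
P_allow = P_cr/n = 43570/3.7 = 11780 N.

P_allow = 11.8 kN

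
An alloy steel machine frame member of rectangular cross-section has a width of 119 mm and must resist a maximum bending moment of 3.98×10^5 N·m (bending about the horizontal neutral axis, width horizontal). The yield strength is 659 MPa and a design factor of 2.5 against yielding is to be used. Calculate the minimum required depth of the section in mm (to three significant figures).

h = 276 mm

σ_allow = 659/2.5 = 263.6 MPa.
For a rectangular section σ = 6M/(bh²), so h² = 6M/(b σ_allow) = 6×3.9800×10^8/(119×263.6) = 76130 mm².
h = 275.9 mm.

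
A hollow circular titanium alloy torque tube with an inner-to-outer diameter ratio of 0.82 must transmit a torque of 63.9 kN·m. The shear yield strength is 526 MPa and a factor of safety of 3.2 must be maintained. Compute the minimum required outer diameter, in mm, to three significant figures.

τ_allow = 526/3.2 = 164.4 MPa.
For a hollow shaft τ = 16T/[πd_o³(1−k⁴)] with k = 0.82, so 1−k⁴ = 0.5479.
d_o³ = 16T/[π τ_allow (1−k⁴)] = 16×6.3900×10^7/(π×164.4×0.5479) = 3.614×10^6 mm³.
d_o = 153.5 mm.

d_o = 153 mm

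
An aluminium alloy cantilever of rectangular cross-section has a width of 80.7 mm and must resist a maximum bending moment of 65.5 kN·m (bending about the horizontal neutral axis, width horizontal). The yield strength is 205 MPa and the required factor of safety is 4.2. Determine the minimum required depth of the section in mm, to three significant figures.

h = 316 mm

σ_allow = 205/4.2 = 48.81 MPa.
For a rectangular section σ = 6M/(bh²), so h² = 6M/(b σ_allow) = 6×6.5500×10^7/(80.7×48.81) = 99770 mm².
h = 315.9 mm.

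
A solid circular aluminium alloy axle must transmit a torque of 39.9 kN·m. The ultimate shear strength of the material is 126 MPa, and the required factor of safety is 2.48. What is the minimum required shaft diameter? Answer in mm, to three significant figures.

d = 159 mm

Allowable shear stress τ_allow = 126/2.48 = 50.81 MPa.
For a solid shaft τ = 16T/(πd³), so d³ = 16T/(π τ_allow) = 16×3.9900×10^7/(π×50.81) = 4.000×10^6 mm³.
d = (4.000×10^6)^(1/3) = 158.7 mm.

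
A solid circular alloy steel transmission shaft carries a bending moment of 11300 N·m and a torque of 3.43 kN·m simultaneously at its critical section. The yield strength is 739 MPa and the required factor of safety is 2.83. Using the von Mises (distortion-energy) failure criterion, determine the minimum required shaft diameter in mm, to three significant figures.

σ_allow = σ_y/n = 739/2.83 = 261.1 MPa.
For a solid shaft σ_b = 32M/(πd³) and τ = 16T/(πd³), so the von Mises stress is σ' = (16/πd³)·√(4M²+3T²).
√(4M²+3T²) = √(4×(1.130×10^7)² + 3×(3.430×10^6)²) = 2.337×10^7 N·mm.
d³ = 16×2.337×10^7/(π×261.1) = 455800 mm³.
d = 76.96 mm.

d = 77.0 mm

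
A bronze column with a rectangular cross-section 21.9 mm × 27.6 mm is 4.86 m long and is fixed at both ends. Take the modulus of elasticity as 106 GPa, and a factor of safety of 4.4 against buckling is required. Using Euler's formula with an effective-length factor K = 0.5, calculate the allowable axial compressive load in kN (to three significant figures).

P_allow = 0.973 kN

Buckling occurs about the weak axis: I_min = h·b³/12 = 27.6×21.9³/12 = 24160 mm⁴ (b = 21.9 mm is the smaller dimension).
Effective length L_e = KL = 0.5×4.86 m = 2430 mm.
Euler critical load P_cr = π²EI/L_e² = π²×106000×24160/2430² = 4280 N.
P_allow = P_cr/n = 4280/4.4 = 972.7 N.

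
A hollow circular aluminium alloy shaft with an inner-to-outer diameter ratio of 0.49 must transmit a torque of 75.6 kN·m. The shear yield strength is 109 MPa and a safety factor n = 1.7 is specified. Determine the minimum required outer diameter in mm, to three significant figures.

d_o = 185 mm

τ_allow = 109/1.7 = 64.12 MPa.
For a hollow shaft τ = 16T/[πd_o³(1−k⁴)] with k = 0.49, so 1−k⁴ = 0.9424.
d_o³ = 16T/[π τ_allow (1−k⁴)] = 16×7.5600×10^7/(π×64.12×0.9424) = 6.372×10^6 mm³.
d_o = 185.4 mm.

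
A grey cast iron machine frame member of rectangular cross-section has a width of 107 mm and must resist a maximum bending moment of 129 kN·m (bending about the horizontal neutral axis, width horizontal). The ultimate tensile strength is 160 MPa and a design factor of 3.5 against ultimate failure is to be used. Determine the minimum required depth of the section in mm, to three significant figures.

h = 398 mm

σ_allow = 160/3.5 = 45.71 MPa.
For a rectangular section σ = 6M/(bh²), so h² = 6M/(b σ_allow) = 6×1.2900×10^8/(107×45.71) = 158200 mm².
h = 397.8 mm.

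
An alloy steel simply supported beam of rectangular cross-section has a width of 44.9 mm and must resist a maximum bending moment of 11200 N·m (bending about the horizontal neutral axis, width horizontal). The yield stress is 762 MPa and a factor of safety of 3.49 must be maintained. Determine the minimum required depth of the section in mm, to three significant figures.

h = 82.8 mm

σ_allow = 762/3.49 = 218.3 MPa.
For a rectangular section σ = 6M/(bh²), so h² = 6M/(b σ_allow) = 6×1.1200×10^7/(44.9×218.3) = 6855 mm².
h = 82.79 mm.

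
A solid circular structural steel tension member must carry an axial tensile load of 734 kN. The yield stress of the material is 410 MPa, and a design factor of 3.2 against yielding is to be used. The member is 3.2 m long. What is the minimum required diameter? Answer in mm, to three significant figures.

d = 85.4 mm

Allowable stress σ_allow = 410/3.2 = 128.1 MPa.
Required area A = F/σ_allow = 734000/128.1 = 5729 mm².
A = πd²/4 → d = √(4A/π) = 85.41 mm.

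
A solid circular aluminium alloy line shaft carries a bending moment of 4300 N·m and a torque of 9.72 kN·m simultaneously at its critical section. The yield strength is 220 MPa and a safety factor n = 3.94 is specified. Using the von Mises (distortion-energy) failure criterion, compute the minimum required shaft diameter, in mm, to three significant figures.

σ_allow = σ_y/n = 220/3.94 = 55.84 MPa.
For a solid shaft σ_b = 32M/(πd³) and τ = 16T/(πd³), so the von Mises stress is σ' = (16/πd³)·√(4M²+3T²).
√(4M²+3T²) = √(4×(4.300×10^6)² + 3×(9.720×10^6)²) = 1.890×10^7 N·mm.
d³ = 16×1.890×10^7/(π×55.84) = 1.724×10^6 mm³.
d = 119.9 mm.

d = 120 mm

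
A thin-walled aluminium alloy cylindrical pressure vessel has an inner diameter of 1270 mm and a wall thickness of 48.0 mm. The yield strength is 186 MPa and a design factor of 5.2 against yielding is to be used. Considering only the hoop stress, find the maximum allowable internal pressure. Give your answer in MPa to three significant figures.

p_allow = 2.70 MPa

σ_allow = 186/5.2 = 35.77 MPa.
σ_h = pD/(2t) → p_allow = 2σ_allow t/D = 2×35.77×48.0/1270 = 2.704 MPa.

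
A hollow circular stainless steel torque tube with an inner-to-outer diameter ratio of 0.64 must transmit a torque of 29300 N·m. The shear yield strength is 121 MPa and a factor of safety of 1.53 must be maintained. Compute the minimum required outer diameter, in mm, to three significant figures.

d_o = 131 mm

τ_allow = 121/1.53 = 79.08 MPa.
For a hollow shaft τ = 16T/[πd_o³(1−k⁴)] with k = 0.64, so 1−k⁴ = 0.8322.
d_o³ = 16T/[π τ_allow (1−k⁴)] = 16×2.9300×10^7/(π×79.08×0.8322) = 2.267×10^6 mm³.
d_o = 131.4 mm.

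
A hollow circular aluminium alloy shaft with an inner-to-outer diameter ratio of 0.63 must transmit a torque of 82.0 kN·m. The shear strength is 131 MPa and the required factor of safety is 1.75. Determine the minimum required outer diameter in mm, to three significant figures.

τ_allow = 131/1.75 = 74.86 MPa.
For a hollow shaft τ = 16T/[πd_o³(1−k⁴)] with k = 0.63, so 1−k⁴ = 0.8425.
d_o³ = 16T/[π τ_allow (1−k⁴)] = 16×8.2000×10^7/(π×74.86×0.8425) = 6.622×10^6 mm³.
d_o = 187.8 mm.

d_o = 188 mm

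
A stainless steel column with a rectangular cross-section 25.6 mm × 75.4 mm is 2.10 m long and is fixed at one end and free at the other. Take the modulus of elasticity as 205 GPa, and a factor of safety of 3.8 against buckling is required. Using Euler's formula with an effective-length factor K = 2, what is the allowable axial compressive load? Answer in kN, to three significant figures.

Buckling occurs about the weak axis: I_min = h·b³/12 = 75.4×25.6³/12 = 105400 mm⁴ (b = 25.6 mm is the smaller dimension).
Effective length L_e = KL = 2×2.10 m = 4200 mm.
Euler critical load P_cr = π²EI/L_e² = π²×205000×105400/4200² = 12090 N.
P_allow = P_cr/n = 12090/3.8 = 3182 N.

P_allow = 3.18 kN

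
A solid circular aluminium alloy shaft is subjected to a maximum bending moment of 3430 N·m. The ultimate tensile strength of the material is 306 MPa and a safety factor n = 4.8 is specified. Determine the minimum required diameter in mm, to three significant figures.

d = 81.8 mm

σ_allow = 306/4.8 = 63.75 MPa.
For a solid circular section σ = 32M/(πd³), so d³ = 32M/(π σ_allow) = 32×3430000/(π×63.75) = 548000 mm³.
d = 81.83 mm.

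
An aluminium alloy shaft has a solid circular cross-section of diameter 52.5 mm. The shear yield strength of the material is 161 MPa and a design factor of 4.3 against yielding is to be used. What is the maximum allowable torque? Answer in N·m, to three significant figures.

τ_allow = 161/4.3 = 37.44 MPa.
For a solid shaft T_allow = τ_allow·πd³/16; πd³/16 = π×52.5³/16 = 28410 mm³.
T_allow = 37.44×28410 = 1.064×10^6 N·mm = 1064 N·m.

T_allow = 1060 N·m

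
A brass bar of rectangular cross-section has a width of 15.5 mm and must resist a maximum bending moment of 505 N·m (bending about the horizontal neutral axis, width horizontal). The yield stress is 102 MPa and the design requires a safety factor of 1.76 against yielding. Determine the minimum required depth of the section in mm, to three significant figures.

σ_allow = 102/1.76 = 57.95 MPa.
For a rectangular section σ = 6M/(bh²), so h² = 6M/(b σ_allow) = 6×505000/(15.5×57.95) = 3373 mm².
h = 58.08 mm.

h = 58.1 mm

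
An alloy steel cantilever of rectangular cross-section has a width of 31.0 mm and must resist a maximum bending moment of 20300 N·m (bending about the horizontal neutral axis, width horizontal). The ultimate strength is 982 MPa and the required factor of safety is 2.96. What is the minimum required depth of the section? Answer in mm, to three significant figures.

h = 109 mm

σ_allow = 982/2.96 = 331.8 MPa.
For a rectangular section σ = 6M/(bh²), so h² = 6M/(b σ_allow) = 6×2.0300×10^7/(31.0×331.8) = 11840 mm².
h = 108.8 mm.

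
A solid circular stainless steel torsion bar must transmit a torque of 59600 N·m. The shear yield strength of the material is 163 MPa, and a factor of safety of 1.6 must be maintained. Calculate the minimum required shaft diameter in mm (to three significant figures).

d = 144 mm

Allowable shear stress τ_allow = 163/1.6 = 101.9 MPa.
For a solid shaft τ = 16T/(πd³), so d³ = 16T/(π τ_allow) = 16×5.9600×10^7/(π×101.9) = 2.980×10^6 mm³.
d = (2.980×10^6)^(1/3) = 143.9 mm.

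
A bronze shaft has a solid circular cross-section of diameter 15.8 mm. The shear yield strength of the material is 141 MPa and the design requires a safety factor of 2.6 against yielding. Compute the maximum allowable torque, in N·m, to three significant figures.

T_allow = 42.0 N·m

τ_allow = 141/2.6 = 54.23 MPa.
For a solid shaft T_allow = τ_allow·πd³/16; πd³/16 = π×15.8³/16 = 774.5 mm³.
T_allow = 54.23×774.5 = 42000 N·mm = 42.00 N·m.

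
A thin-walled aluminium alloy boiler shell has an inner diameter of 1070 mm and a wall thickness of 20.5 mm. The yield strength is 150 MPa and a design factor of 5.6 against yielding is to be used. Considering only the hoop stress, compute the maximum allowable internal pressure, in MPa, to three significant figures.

p_allow = 1.03 MPa

σ_allow = 150/5.6 = 26.79 MPa.
σ_h = pD/(2t) → p_allow = 2σ_allow t/D = 2×26.79×20.5/1070 = 1.026 MPa.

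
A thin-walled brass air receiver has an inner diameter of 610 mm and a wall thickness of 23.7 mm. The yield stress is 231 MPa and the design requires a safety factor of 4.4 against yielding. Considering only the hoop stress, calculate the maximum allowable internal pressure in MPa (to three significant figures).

p_allow = 4.08 MPa

σ_allow = 231/4.4 = 52.50 MPa.
σ_h = pD/(2t) → p_allow = 2σ_allow t/D = 2×52.50×23.7/610 = 4.080 MPa.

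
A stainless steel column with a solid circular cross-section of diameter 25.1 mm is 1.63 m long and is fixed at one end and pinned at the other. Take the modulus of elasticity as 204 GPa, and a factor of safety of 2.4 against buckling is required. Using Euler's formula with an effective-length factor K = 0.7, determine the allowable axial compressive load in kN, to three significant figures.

P_allow = 12.6 kN

I = πd⁴/64 = π×25.1⁴/64 = 19480 mm⁴.
Effective length L_e = KL = 0.7×1.63 m = 1141 mm.
Euler critical load P_cr = π²EI/L_e² = π²×204000×19480/1141² = 30130 N.
P_allow = P_cr/n = 30130/2.4 = 12550 N.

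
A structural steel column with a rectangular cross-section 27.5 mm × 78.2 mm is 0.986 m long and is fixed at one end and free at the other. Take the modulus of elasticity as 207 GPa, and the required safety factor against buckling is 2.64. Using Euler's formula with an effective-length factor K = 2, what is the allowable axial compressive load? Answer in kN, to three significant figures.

Buckling occurs about the weak axis: I_min = h·b³/12 = 78.2×27.5³/12 = 135500 mm⁴ (b = 27.5 mm is the smaller dimension).
Effective length L_e = KL = 2×0.986 m = 1972 mm.
Euler critical load P_cr = π²EI/L_e² = π²×207000×135500/1972² = 71200 N.
P_allow = P_cr/n = 71200/2.64 = 26970 N.

P_allow = 27.0 kN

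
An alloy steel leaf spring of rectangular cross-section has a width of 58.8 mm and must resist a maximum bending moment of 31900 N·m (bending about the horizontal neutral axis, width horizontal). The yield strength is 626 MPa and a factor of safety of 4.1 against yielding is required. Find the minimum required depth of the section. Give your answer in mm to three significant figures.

σ_allow = 626/4.1 = 152.7 MPa.
For a rectangular section σ = 6M/(bh²), so h² = 6M/(b σ_allow) = 6×3.1900×10^7/(58.8×152.7) = 21320 mm².
h = 146.0 mm.

h = 146 mm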